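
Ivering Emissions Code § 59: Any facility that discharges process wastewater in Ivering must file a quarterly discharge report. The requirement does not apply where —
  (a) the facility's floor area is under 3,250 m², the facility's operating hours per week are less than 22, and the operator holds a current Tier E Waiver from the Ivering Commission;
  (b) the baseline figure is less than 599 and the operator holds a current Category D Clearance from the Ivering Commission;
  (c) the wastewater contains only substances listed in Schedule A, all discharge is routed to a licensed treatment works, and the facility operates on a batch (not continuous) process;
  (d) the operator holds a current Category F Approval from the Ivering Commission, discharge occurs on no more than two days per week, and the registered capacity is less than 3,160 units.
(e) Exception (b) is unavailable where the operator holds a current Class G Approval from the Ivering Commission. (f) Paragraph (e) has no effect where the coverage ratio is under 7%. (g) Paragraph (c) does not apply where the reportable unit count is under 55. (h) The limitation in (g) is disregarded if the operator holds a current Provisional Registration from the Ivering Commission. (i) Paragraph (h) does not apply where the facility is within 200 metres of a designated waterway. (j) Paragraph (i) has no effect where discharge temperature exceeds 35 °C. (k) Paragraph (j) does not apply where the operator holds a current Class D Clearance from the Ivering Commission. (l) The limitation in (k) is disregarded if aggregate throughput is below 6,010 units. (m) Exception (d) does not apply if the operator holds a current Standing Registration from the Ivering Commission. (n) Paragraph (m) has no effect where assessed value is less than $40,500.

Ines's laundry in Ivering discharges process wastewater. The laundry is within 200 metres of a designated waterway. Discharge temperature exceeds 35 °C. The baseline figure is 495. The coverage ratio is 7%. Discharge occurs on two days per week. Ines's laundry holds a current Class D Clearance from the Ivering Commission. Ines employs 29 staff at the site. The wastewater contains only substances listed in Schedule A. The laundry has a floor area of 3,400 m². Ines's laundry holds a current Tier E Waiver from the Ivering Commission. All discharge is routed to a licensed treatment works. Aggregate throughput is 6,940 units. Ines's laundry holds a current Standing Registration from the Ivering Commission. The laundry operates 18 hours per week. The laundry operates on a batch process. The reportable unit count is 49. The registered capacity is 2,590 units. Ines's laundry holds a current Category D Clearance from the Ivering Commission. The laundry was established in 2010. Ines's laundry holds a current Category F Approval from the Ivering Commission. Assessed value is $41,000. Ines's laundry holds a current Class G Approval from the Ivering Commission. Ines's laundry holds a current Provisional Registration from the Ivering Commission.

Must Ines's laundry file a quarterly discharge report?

Exception (a) does not apply: the facility's floor area is 3,400 m², not under 3,250 m².
Exception (b) is satisfied on its face — the baseline figure is 495, less than the 599 limit; a current Category D Clearance is held. However, paragraphs (e)–(f) must be considered: (e) operates against (b): a current Class G Approval is held. (f) does not operate here (the coverage ratio is 7%, not under 7%), so (e) stands. So (b) is unavailable.
All of (c)'s requirements are met (the wastewater is Schedule-A-only; discharge is routed to a licensed treatment works; the facility operates on a batch process). However, paragraphs (g)–(l) must be considered: (g) operates against (c): the reportable unit count is 49, under the 55 limit. (h) would limit (g) — a current Provisional Registration is held — but (i) sets (h) aside: (i) operates against (h): the laundry is within 200 m of a designated waterway. (j) is triggered (discharge temperature exceeds 35 °C), but is overridden by (k): (k) operates against (j): a current Class D Clearance is held. (l) is not engaged (aggregate throughput is 6,940 units, not below 6,010 units), so (k) stands. So (c) is unavailable.
All of (d)'s requirements are met (a current Category F Approval is held; discharge occurs on no more than two days per week; the registered capacity is 2,590 units, less than the 3,160 units limit). But applying paragraphs (m)–(n): (m) operates against (d): a current Standing Registration is held. (n) is not engaged (assessed value is $41,000, not less than $40,500), so (m) stands. Exception (d) does not apply.
No exception displaces § 59.

Yes — Ines's laundry must file a quarterly discharge report.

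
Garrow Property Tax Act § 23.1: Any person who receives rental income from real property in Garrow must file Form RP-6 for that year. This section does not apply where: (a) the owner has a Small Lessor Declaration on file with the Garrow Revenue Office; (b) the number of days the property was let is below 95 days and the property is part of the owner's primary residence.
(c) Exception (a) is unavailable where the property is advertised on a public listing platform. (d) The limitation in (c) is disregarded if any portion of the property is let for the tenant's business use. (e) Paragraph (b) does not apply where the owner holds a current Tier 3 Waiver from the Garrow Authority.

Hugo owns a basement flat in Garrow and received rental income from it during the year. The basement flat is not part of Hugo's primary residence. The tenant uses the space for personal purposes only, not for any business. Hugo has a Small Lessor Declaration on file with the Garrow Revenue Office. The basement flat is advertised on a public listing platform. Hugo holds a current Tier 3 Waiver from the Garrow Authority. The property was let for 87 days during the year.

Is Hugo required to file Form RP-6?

Exception (a) is satisfied on its face — a Small Lessor Declaration is on file. Turning to paragraphs (c)–(d): (c) operates against (a): the property is publicly advertised. (d), which would lift (c), does not operate here — the space is used for personal purposes only. (a) is therefore removed.
Exception (b) fails — the basement flat is not part of the primary residence.
No exception applies. The general rule governs.

Yes — Hugo must file Form RP-6.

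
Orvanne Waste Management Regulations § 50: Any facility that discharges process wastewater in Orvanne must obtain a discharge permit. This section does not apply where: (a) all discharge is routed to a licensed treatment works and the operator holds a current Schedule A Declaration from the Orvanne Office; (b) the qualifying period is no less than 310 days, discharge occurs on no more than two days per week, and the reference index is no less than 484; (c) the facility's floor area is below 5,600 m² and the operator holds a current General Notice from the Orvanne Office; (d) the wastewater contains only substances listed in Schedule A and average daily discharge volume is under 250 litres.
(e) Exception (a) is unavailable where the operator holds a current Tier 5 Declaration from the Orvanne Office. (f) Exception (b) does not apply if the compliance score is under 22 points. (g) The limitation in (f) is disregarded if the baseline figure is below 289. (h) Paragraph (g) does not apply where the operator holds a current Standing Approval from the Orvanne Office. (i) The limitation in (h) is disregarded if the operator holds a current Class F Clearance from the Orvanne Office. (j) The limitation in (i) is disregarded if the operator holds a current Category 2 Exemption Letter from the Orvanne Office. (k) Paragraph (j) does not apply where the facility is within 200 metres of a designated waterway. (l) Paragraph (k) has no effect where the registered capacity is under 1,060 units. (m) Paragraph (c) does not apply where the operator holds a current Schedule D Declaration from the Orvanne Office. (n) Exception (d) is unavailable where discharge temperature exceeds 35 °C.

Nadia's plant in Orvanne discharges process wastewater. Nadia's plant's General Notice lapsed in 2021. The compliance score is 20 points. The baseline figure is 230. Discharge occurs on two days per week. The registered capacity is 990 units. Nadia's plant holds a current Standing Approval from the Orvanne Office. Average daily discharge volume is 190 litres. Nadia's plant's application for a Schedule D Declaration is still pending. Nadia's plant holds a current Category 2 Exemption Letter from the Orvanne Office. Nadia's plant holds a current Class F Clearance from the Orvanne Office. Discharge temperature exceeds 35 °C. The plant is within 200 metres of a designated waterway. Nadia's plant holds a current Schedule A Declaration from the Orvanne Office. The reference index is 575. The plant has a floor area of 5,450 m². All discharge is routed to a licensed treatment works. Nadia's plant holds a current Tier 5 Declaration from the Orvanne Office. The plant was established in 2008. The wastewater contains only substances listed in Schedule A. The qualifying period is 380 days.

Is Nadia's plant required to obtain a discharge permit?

Exception (a): discharge is routed to a licensed treatment works; a current Schedule A Declaration is held — every condition holds. But: (e) is engaged — a current Tier 5 Declaration is held. (a) is therefore removed.
Exception (b) is satisfied on its face — the qualifying period is 380 days, meeting the 310 days threshold; discharge occurs on no more than two days per week; the reference index is 575, meeting the 484 threshold. However, paragraphs (f)–(l) must be considered: (f) operates against (b): the compliance score is 20 points, under the 22 points limit. (g) is triggered (the baseline figure is 230, below the 289 limit), but is overridden by (h): (h) operates against (g): a current Standing Approval is held. (i) is triggered (a current Class F Clearance is held), but is overridden by (j): (j) operates against (i): a current Category 2 Exemption Letter is held. (k) would limit (j) — the plant is within 200 m of a designated waterway — but (l) sets (k) aside: (l) operates against (k): the registered capacity is 990 units, under the 1,060 units limit. (b) is therefore removed.
Exception (c) fails — the General Notice is not current.
Exception (d): the wastewater is Schedule-A-only; average daily discharge volume is 190 litres, under the 250 litres limit — every condition holds. Turning to paragraph (n): (n) applies — discharge temperature exceeds 35 °C. (d) is therefore removed.
No exception is made out. Nadia's plant falls within the general rule.

Yes — Nadia's plant must obtain a discharge permit.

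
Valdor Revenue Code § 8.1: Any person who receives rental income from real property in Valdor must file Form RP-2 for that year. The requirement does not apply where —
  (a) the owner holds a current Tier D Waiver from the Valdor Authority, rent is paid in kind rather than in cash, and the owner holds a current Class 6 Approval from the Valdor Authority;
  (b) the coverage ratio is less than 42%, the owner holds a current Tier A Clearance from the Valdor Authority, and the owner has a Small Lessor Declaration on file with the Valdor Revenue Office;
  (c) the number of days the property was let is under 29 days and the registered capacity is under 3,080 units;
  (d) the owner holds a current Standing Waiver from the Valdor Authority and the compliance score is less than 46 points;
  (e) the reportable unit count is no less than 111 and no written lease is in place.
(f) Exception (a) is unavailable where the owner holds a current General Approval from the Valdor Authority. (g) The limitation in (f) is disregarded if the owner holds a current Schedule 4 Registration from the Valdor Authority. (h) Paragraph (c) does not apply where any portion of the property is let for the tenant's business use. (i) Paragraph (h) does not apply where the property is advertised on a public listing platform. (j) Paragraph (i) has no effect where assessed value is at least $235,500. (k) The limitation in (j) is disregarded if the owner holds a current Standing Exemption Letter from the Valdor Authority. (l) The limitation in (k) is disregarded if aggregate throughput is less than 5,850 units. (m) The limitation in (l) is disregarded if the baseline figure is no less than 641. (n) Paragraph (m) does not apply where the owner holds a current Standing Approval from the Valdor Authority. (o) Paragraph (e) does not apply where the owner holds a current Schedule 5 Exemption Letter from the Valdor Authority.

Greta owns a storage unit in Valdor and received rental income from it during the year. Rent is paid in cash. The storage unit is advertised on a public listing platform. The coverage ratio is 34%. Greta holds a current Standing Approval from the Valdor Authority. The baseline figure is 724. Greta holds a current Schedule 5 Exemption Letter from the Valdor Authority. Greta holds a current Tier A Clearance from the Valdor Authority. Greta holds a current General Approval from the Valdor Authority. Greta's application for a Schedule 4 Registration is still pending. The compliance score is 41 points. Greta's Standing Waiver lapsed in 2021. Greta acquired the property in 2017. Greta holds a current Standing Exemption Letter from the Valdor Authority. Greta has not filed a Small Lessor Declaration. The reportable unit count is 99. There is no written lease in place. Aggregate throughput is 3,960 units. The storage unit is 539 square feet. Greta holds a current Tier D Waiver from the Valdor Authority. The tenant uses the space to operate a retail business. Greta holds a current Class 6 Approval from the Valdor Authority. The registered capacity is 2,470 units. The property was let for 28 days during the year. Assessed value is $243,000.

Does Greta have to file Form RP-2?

Exception (a) does not apply: rent is paid in cash.
Exception (b) fails — no Small Lessor Declaration is on file.
Exception (c)'s conditions are all satisfied: the number of days the property was let is 28 days, under the 29 days limit; the registered capacity is 2,470 units, under the 3,080 units limit. But: (h) is triggered — the space is let for business use. (i) operates (the property is publicly advertised), but is set aside by (j): (j) applies — assessed value is $243,000, meeting the $235,500 threshold. (k) would limit (j) — a current Standing Exemption Letter is held — but (l) sets (k) aside: (l) operates against (k): aggregate throughput is 3,960 units, less than the 5,850 units limit. (m) applies (the baseline figure is 724, meeting the 641 threshold), but is displaced by (n): (n) applies — a current Standing Approval is held. (c) is therefore removed.
Exception (d) fails — there is no Standing Waiver in force.
Exception (e) does not apply: the reportable unit count is 99, short of 111.
Every exception is unavailable, so the rule governs.

Yes — Greta must file Form RP-2.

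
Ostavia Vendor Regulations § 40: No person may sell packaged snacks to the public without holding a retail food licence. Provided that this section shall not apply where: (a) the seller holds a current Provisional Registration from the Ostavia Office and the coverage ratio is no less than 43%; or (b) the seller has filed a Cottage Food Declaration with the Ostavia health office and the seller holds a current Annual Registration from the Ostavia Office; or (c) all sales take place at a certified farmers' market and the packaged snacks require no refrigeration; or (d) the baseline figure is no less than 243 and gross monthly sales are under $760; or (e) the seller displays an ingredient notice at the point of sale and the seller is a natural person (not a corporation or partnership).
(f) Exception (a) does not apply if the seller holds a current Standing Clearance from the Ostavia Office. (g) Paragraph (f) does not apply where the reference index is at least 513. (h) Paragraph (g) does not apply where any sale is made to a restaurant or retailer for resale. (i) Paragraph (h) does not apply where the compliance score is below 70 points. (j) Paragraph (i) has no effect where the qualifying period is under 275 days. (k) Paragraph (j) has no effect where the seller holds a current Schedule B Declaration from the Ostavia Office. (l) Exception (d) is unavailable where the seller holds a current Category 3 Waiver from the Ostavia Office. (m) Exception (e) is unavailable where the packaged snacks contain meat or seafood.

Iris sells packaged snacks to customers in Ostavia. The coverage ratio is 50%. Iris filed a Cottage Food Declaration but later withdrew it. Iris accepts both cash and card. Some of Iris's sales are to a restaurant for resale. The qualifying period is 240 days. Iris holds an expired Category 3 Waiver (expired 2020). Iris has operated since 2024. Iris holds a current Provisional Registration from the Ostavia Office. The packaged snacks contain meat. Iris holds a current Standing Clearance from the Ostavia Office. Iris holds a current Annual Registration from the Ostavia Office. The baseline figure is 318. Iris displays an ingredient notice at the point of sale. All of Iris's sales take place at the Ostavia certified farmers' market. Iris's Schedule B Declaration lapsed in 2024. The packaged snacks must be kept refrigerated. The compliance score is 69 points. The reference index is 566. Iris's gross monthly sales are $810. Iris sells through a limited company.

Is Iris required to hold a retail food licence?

Yes — Iris must hold a retail food licence.

Exception (a) is satisfied on its face — a current Provisional Registration is held; the coverage ratio is 50%, meeting the 43% threshold. Turning to paragraphs (f)–(k): (f) applies — a current Standing Clearance is held. (g) operates (the reference index is 566, meeting the 513 threshold), but is overridden by (h): (h) is triggered — some sales are to a restaurant for resale. (i) operates (the compliance score is 69 points, below the 70 points limit), but is overridden by (j): (j) is engaged — the qualifying period is 240 days, under the 275 days limit. (k), which would lift (j), is not triggered — no current Schedule B Declaration is held. (a) is therefore removed.
Exception (b) requires that the seller has filed a Cottage Food Declaration with the Ostavia health office; but the Cottage Food Declaration was withdrawn, so (b) is unavailable.
Exception (c) requires that the packaged snacks require no refrigeration; but the packaged snacks require refrigeration, so (c) is unavailable.
Exception (d) does not apply: gross monthly sales are $810, not under $760.
Exception (e) requires that the seller is a natural person (not a corporation or partnership); but the seller operates through a limited company, so (e) is unavailable.
No exception applies. The general rule governs.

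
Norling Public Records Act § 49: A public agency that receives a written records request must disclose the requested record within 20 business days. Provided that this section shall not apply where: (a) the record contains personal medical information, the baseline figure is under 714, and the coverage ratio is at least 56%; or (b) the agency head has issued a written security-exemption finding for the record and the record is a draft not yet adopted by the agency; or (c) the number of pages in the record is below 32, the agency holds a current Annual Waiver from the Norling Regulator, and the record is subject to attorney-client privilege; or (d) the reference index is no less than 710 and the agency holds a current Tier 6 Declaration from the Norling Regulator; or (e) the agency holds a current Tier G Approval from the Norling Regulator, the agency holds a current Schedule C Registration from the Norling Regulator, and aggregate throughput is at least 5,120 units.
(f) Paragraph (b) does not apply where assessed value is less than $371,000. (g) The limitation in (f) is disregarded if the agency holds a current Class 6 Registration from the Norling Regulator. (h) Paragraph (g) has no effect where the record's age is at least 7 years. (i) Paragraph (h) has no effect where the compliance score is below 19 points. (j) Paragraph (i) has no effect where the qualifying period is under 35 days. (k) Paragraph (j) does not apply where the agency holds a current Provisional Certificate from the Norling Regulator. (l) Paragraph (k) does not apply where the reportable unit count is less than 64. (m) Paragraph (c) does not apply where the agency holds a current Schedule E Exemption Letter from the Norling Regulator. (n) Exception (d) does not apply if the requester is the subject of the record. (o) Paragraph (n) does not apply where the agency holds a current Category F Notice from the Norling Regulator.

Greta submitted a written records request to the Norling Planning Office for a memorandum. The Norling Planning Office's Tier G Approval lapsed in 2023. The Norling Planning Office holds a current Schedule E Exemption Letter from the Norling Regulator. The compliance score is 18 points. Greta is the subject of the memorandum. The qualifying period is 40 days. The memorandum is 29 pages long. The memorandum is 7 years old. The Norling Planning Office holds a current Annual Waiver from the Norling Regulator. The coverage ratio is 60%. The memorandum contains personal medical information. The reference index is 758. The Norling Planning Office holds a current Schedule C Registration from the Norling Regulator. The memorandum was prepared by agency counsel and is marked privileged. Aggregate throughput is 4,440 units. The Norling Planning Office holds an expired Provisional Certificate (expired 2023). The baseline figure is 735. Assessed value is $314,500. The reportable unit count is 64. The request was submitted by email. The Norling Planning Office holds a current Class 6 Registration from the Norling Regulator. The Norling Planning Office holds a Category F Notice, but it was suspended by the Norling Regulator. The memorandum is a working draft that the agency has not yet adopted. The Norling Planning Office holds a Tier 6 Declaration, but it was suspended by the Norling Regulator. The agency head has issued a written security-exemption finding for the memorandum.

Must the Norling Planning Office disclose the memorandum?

No — exception (b) applies; the Norling Planning Office is not required to disclose the memorandum.

Exception (a) does not apply: the baseline figure is 735, not under 714.
Exception (b)'s conditions are all satisfied: a written security-exemption finding has been issued; the memorandum is an unadopted draft. Under paragraphs (f)–(l): (f) is engaged (assessed value is $314,500, less than the $371,000 limit), but is displaced by (g): (g) operates against (f): a current Class 6 Registration is held. (h) would limit (g) — the record's age is 7 years, meeting the 7 years threshold — but (i) sets (h) aside: (i) applies — the compliance score is 18 points, below the 19 points limit. (j) is not engaged (the qualifying period is 40 days, not under 35 days), so (i) stands. (b) remains available.
Exception (c): the number of pages in the record is 29, below the 32 limit; a current Annual Waiver is held; the memorandum is privileged — every condition holds. But: (m) operates against (c): a current Schedule E Exemption Letter is held. So (c) is unavailable.
Exception (d) does not apply: there is no Tier 6 Declaration in force.
Exception (e) does not apply: there is no Tier G Approval in force.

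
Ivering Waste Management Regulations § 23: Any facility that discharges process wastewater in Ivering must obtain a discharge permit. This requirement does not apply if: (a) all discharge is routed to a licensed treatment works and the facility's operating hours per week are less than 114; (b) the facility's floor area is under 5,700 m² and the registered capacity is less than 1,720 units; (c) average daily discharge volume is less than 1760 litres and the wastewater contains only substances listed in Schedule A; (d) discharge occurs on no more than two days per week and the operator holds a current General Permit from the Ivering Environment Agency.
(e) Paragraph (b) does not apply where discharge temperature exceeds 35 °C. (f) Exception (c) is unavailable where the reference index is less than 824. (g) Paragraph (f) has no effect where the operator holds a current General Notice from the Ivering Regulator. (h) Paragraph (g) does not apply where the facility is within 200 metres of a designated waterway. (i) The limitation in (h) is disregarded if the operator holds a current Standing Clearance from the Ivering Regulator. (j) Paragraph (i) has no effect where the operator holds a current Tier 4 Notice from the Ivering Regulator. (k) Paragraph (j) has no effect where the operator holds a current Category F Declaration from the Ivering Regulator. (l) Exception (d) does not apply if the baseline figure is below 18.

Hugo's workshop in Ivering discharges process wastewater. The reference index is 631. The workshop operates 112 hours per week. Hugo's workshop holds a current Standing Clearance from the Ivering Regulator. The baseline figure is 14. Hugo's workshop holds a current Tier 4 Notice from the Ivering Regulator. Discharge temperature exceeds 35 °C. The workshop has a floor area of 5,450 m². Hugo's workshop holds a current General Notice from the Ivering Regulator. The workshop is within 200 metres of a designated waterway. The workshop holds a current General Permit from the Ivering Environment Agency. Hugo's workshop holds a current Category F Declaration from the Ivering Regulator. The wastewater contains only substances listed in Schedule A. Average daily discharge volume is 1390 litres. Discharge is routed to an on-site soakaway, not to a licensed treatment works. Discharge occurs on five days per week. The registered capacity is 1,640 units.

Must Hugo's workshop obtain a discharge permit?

Exception (a) requires that all discharge is routed to a licensed treatment works; but discharge is not routed to a licensed treatment works, so (a) is unavailable.
All of (b)'s requirements are met (the facility's floor area is 5,450 m², under the 5,700 m² limit; the registered capacity is 1,640 units, less than the 1,720 units limit). Turning to paragraph (e): (e) is triggered — discharge temperature exceeds 35 °C. Exception (b) does not apply.
Exception (c) is satisfied on its face — average daily discharge volume is 1390 litres, less than the 1760 litres limit; the wastewater is Schedule-A-only. Under paragraphs (f)–(k): (f) would limit (c) — the reference index is 631, less than the 824 limit — but (g) sets (f) aside: (g) operates against (f): a current General Notice is held. (h) is engaged (the workshop is within 200 m of a designated waterway), but is itself disapplied by (i): (i) operates — a current Standing Clearance is held. (j) would limit (i) — a current Tier 4 Notice is held — but (k) sets (j) aside: (k) operates against (j): a current Category F Declaration is held. So (c) applies.
Exception (d) fails — discharge occurs on five days per week.

No — exception (c) applies; Hugo's workshop is not required to obtain a discharge permit.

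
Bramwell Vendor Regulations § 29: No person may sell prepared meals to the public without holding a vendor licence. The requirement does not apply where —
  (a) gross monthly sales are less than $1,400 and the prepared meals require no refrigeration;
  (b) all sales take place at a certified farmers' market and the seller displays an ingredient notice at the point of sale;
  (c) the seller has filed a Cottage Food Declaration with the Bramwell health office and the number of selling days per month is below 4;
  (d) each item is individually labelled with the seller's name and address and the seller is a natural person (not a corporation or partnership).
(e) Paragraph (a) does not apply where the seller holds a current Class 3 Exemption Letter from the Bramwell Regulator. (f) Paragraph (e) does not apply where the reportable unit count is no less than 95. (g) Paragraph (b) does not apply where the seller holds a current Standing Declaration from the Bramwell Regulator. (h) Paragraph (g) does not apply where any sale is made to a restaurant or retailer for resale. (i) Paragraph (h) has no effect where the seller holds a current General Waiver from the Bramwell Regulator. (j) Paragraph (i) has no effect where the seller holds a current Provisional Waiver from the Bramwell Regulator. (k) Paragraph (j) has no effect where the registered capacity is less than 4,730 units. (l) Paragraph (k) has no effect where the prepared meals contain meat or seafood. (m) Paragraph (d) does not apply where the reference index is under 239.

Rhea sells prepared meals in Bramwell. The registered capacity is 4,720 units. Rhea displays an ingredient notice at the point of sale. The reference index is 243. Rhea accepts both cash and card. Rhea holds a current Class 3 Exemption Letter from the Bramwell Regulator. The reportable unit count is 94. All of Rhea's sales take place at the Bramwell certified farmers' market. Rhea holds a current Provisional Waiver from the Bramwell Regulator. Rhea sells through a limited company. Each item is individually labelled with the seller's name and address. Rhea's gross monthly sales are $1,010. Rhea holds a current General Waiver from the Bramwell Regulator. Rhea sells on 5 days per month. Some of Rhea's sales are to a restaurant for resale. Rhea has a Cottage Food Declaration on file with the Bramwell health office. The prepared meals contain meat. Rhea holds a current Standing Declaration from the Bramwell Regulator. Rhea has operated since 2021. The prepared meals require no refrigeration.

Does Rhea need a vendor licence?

No — exception (b) applies; Rhea is not required to hold a vendor licence.

All of (a)'s requirements are met (gross monthly sales are $1,010, less than the $1,400 limit; the prepared meals are shelf-stable). However, paragraphs (e)–(f) must be considered: (e) operates against (a): a current Class 3 Exemption Letter is held. (f), which would lift (e), is inapplicable — the reportable unit count is 94, short of 95. So (a) is unavailable.
Exception (b)'s conditions are all satisfied: all sales are at a certified farmers' market; an ingredient notice is displayed. Applying paragraphs (g)–(l): (g) would limit (b) — a current Standing Declaration is held — but (h) sets (g) aside: (h) operates against (g): some sales are to a restaurant for resale. (i) would limit (h) — a current General Waiver is held — but (j) sets (i) aside: (j) operates against (i): a current Provisional Waiver is held. (k) applies (the registered capacity is 4,720 units, less than the 4,730 units limit), but yields to (l): (l) operates against (k): the prepared meals contain meat. Exception (b) stands.
Exception (c) requires that the number of selling days per month is below 4; but the number of selling days per month is 5, not below 4, so (c) is unavailable.
Exception (d) does not apply: the seller operates through a limited company.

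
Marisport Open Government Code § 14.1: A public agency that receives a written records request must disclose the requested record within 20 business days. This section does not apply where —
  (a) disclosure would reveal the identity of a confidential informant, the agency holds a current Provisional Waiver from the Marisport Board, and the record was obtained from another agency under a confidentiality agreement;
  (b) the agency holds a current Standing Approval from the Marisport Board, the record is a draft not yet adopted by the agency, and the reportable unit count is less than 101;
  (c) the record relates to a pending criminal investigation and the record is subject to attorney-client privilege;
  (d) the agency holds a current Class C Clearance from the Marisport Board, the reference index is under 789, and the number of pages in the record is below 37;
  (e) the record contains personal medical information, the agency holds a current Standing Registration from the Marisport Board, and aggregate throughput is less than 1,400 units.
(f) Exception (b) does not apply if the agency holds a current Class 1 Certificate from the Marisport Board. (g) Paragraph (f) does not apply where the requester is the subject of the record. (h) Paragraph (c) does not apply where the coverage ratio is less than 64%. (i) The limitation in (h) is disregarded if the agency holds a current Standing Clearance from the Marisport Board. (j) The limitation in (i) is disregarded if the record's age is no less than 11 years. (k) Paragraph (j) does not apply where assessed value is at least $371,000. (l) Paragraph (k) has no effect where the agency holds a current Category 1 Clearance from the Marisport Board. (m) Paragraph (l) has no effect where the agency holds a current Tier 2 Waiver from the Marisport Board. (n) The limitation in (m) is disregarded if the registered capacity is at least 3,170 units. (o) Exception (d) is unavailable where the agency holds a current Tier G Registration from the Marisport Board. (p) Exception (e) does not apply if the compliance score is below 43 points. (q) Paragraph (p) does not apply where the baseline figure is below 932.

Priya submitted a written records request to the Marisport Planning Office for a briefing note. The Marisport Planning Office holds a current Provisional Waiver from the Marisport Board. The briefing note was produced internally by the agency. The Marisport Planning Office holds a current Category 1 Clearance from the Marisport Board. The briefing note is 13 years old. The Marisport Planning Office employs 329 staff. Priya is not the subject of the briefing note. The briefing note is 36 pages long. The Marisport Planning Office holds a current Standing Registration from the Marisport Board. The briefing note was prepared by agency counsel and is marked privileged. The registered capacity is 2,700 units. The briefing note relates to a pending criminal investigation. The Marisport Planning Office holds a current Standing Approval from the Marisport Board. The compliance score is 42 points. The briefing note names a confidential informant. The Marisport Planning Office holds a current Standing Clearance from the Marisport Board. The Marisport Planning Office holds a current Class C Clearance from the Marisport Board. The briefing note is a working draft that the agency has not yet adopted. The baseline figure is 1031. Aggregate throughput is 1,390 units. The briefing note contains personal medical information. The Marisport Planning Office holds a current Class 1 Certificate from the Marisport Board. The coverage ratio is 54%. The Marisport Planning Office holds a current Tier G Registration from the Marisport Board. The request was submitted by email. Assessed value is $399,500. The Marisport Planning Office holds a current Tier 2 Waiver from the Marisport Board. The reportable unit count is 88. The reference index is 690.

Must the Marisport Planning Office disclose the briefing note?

Exception (a) requires that the record was obtained from another agency under a confidentiality agreement; but the briefing note was produced internally, so (a) is unavailable.
Exception (b)'s conditions are all satisfied: a current Standing Approval is held; the briefing note is an unadopted draft; the reportable unit count is 88, less than the 101 limit. But: (f) operates — a current Class 1 Certificate is held. (g), which would lift (f), is not triggered — Priya is not the subject of the briefing note. So (b) is unavailable.
Exception (c)'s conditions are all satisfied: the briefing note relates to a pending investigation; the briefing note is privileged. Applying paragraphs (h)–(n): (h) applies (the coverage ratio is 54%, less than the 64% limit), but is displaced by (i): (i) applies — a current Standing Clearance is held. (j) is engaged (the record's age is 13 years, meeting the 11 years threshold), but yields to (k): (k) operates against (j): assessed value is $399,500, meeting the $371,000 threshold. (l) would limit (k) — a current Category 1 Clearance is held — but (m) sets (l) aside: (m) operates against (l): a current Tier 2 Waiver is held. (n), which would lift (m), is not engaged — the registered capacity is 2,700 units, short of 3,170 units. (c) remains available.
Exception (d): a current Class C Clearance is held; the reference index is 690, under the 789 limit; the number of pages in the record is 36, below the 37 limit — every condition holds. However, paragraph (o) must be considered: (o) applies — a current Tier G Registration is held. So (d) is unavailable.
Exception (e): the briefing note contains personal medical information; a current Standing Registration is held; aggregate throughput is 1,390 units, less than the 1,400 units limit — every condition holds. Turning to paragraphs (p)–(q): (p) applies — the compliance score is 42 points, below the 43 points limit. (q), which would lift (p), is not engaged — the baseline figure is 1,031, not below 932. So (e) is unavailable.

No — exception (c) applies; the Marisport Planning Office is not required to disclose the briefing note.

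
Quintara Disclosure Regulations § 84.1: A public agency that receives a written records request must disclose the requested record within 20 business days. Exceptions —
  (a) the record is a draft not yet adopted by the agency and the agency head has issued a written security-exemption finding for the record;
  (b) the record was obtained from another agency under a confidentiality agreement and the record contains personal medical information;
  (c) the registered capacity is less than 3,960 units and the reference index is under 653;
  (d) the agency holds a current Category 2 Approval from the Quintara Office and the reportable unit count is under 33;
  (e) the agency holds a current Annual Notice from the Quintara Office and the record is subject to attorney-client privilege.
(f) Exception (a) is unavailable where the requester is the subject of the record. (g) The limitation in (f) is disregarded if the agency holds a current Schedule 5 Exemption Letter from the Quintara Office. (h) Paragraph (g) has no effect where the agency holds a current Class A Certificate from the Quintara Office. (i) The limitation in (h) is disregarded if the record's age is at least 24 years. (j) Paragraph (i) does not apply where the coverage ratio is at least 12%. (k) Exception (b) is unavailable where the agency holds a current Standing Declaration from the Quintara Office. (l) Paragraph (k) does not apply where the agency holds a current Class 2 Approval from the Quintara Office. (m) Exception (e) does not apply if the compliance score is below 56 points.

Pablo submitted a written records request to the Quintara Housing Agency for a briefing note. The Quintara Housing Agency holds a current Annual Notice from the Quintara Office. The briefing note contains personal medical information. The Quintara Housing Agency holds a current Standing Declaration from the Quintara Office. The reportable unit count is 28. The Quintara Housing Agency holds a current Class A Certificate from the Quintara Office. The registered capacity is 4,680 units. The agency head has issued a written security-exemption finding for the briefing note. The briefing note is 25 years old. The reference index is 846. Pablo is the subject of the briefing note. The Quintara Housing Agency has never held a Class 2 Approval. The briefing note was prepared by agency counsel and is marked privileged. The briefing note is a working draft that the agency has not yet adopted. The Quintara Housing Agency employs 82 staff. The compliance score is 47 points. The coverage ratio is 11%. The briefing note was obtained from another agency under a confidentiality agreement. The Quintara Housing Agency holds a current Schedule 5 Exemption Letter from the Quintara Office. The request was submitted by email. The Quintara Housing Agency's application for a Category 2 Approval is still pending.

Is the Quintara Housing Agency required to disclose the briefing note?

All of (a)'s requirements are met (the briefing note is an unadopted draft; a written security-exemption finding has been issued). Applying paragraphs (f)–(j): (f) would limit (a) — Pablo is the subject of the briefing note — but (g) sets (f) aside: (g) operates against (f): a current Schedule 5 Exemption Letter is held. (h) is engaged (a current Class A Certificate is held), but is itself disapplied by (i): (i) operates against (h): the record's age is 25 years, meeting the 24 years threshold. (j), which would lift (i), is not engaged — the coverage ratio is 11%, short of 12%. So (a) applies.
Exception (b) is satisfied on its face — the briefing note was obtained under a confidentiality agreement; the briefing note contains personal medical information. But applying paragraphs (k)–(l): (k) applies — a current Standing Declaration is held. (l) is not engaged (the Class 2 Approval is not current), so (k) stands. Exception (b) does not apply.
Exception (c) does not apply: the registered capacity is 4,680 units, not less than 3,960 units.
Exception (d) fails — the Category 2 Approval is not current.
Exception (e) is satisfied on its face — a current Annual Notice is held; the briefing note is privileged. However, paragraph (m) must be considered: (m) operates against (e): the compliance score is 47 points, below the 56 points limit. Exception (e) does not apply.

No — exception (a) applies; the Quintara Housing Agency is not required to disclose the briefing note.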